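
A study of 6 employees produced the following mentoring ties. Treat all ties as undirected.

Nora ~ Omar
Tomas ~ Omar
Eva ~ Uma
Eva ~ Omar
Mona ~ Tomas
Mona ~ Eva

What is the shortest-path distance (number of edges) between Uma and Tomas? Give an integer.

3

One shortest route is Uma – Eva – Omar – Tomas, which uses 3 edges, and at distance 2 from Uma we only reach {Mona, Omar}, which does not include Tomas. So d(Uma,Tomas) = 3.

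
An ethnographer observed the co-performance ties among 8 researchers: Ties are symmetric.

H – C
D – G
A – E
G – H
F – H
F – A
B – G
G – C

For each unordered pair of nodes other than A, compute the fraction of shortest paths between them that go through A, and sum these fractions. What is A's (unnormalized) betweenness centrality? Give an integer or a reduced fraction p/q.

Pairs whose geodesics pass through A — D–E: 1; C–E: 1; H–E: 1; B–E: 1; G–E: 1; E–F: 1.
All other pairs contribute 0.
Summing the contributions gives betweenness(A) = 6.

6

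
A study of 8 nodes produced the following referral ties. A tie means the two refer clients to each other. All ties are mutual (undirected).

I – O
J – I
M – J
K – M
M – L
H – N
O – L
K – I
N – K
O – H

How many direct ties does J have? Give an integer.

2

J is directly tied to I and M. That is 2 neighbors, so the degree of J is 2.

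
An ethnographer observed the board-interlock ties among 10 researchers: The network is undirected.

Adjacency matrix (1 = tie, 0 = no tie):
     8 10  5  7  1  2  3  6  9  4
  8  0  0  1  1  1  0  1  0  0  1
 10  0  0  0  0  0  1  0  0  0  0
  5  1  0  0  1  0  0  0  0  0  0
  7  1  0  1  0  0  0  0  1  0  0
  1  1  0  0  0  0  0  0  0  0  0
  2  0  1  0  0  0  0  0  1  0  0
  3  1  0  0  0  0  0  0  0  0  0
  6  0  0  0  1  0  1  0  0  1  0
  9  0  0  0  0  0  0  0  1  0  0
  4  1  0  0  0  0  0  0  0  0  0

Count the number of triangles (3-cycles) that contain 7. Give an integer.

7's neighbors: 5, 6, and 8.
Neighbor pairs that are themselves tied: 7–5–8. Each forms one triangle with 7, for 1 in total.

1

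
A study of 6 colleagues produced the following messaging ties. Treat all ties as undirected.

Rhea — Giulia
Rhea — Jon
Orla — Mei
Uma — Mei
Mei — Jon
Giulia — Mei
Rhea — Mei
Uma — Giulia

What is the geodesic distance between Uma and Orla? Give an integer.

2

One shortest route is Uma – Mei – Orla, which uses 2 edges, and Uma and Orla are not directly tied, so nothing shorter exists. So d(Uma,Orla) = 2.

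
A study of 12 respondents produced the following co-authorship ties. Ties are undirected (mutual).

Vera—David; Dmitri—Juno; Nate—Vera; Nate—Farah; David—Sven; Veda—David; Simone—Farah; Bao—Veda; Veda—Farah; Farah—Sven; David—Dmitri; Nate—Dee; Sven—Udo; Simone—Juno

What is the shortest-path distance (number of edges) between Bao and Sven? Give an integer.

3

One shortest route is Bao – Veda – Farah – Sven, which uses 3 edges, and at distance 2 from Bao we only reach {David, Farah}, which does not include Sven. So d(Bao,Sven) = 3.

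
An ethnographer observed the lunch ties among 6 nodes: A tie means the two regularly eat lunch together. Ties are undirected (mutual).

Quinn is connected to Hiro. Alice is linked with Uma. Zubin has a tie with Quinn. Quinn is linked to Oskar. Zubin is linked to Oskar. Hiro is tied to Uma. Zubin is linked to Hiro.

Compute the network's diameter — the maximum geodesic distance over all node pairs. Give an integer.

4

Eccentricity of each node (its greatest distance to any other): Alice:4, Hiro:2, Oskar:4, Quinn:3, Uma:3, Zubin:3.
The maximum eccentricity is 4, realized for instance by the pair Oskar–Alice via Oskar – Zubin – Hiro – Uma – Alice. So the diameter is 4.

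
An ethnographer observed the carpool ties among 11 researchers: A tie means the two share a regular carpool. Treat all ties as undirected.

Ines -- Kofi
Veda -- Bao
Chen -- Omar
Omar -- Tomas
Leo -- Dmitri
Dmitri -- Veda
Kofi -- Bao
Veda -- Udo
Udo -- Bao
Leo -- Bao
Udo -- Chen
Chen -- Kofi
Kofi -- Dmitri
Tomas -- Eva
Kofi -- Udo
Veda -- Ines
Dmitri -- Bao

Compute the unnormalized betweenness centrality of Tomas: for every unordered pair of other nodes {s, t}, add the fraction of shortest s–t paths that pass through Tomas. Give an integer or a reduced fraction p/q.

Pairs whose geodesics pass through Tomas — Kofi–Eva: 1; Chen–Eva: 1; Veda–Eva: 1; Omar–Eva: 1; Udo–Eva: 1; Ines–Eva: 1; Leo–Eva: 3/3; Dmitri–Eva: 1; Eva–Bao: 2/2.
All other pairs contribute 0.
Summing the contributions gives betweenness(Tomas) = 9.

9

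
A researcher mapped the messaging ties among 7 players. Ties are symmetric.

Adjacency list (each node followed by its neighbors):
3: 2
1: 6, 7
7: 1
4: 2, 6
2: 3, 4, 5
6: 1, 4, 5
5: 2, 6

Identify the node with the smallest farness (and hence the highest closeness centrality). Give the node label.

6

Farness (sum of distances to all others) for each node — 1:13, 2:12, 3:17, 4:11, 5:11, 6:10, 7:18.
The smallest farness is 10, for 6, so 6 has the highest closeness.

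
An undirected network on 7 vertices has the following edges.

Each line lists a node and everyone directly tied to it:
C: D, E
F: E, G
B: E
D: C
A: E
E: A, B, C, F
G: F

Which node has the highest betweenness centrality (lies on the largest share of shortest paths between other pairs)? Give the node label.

E

Unnormalized betweenness of each node: A:0, B:0, C:5, D:0, E:13, F:5, G:0.
E has the largest value, 13, making it the main broker — the node through which the most shortest paths run.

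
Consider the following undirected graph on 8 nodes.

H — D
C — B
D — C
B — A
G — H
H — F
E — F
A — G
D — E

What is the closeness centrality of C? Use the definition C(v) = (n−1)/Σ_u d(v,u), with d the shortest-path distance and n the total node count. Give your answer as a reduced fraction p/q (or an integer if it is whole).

1/2

Distances from C: A:2, B:1, D:1, E:2, F:3, G:3, H:2. Sum = 14.
n = 8, so closeness = 7/14 = 1/2.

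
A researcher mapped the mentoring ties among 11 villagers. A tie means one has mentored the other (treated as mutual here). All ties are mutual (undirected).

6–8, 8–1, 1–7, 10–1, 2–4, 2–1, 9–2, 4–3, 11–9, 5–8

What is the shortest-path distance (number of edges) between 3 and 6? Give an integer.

One shortest route is 3 – 4 – 2 – 1 – 8 – 6, which uses 5 edges, and at distance 4 from 3 we only reach {7, 8, 10, 11}, which does not include 6. So d(3,6) = 5.

5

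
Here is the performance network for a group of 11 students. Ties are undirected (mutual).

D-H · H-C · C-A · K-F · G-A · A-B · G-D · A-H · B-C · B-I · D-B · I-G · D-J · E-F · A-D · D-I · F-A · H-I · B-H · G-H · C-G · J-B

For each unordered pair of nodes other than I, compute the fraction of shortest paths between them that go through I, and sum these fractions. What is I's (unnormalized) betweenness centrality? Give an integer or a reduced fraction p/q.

1/5

Pairs whose geodesics pass through I — G–B: 1/5.
All other pairs contribute 0.
Summing the contributions gives betweenness(I) = 1/5.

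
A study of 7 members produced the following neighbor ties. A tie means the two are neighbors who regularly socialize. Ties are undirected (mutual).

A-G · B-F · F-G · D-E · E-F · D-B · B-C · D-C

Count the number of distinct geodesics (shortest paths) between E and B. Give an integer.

The shortest distance is 2. The length-2 paths are: E–F–B; E–D–B.
That gives 2 distinct shortest paths.

2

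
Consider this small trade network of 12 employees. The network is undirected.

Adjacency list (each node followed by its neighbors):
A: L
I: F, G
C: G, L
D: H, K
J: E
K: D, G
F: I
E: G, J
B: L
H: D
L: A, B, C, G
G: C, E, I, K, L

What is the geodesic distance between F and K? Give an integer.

One shortest route is F – I – G – K, which uses 3 edges, and at distance 2 from F we only reach {G}, which does not include K. So d(F,K) = 3.

3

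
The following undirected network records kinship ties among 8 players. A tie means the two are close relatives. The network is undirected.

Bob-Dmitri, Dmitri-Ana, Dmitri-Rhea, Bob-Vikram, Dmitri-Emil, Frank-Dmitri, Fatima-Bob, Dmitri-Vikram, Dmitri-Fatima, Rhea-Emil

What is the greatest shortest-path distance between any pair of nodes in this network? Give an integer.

Eccentricity of each node (its greatest distance to any other): Ana:2, Bob:2, Dmitri:1, Emil:2, Fatima:2, Frank:2, Rhea:2, Vikram:2.
The maximum eccentricity is 2, realized for instance by the pair Rhea–Vikram via Rhea – Dmitri – Vikram. So the diameter is 2.

2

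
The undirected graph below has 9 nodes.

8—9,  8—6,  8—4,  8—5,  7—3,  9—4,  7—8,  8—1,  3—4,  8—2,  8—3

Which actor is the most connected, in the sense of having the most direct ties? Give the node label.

8

Degrees — 1:1, 2:1, 3:3, 4:3, 5:1, 6:1, 7:2, 8:8, 9:2.
The maximum is 8, attained only by 8.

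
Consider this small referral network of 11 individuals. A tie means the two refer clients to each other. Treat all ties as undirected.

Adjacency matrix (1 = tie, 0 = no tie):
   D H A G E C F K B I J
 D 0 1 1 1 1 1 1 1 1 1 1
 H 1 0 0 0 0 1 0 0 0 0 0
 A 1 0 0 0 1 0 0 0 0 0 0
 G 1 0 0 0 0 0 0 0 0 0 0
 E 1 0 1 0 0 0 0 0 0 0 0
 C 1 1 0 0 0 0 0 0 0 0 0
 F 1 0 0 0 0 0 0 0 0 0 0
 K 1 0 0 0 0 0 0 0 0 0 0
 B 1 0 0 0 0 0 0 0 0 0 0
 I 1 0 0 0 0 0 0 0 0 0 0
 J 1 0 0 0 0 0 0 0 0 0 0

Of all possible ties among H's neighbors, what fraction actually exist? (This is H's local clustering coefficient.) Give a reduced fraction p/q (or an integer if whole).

H's neighbors: C and D (k = 2).
Possible neighbor pairs: C(2,2) = 1. Edges among them: C–D → e = 1.
Clustering(H) = 1/1.

1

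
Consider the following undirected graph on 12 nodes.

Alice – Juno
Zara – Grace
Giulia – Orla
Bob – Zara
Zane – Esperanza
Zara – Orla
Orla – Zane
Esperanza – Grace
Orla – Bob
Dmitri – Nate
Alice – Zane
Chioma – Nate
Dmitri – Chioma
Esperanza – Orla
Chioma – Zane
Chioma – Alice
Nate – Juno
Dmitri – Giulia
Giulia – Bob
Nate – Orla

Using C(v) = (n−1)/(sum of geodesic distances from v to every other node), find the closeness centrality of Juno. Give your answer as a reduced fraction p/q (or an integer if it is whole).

Distances from Juno: Alice:1, Bob:3, Chioma:2, Dmitri:2, Esperanza:3, Giulia:3, Grace:4, Nate:1, Orla:2, Zane:2, Zara:3. Sum = 26.
n = 12, so closeness = 11/26.

11/26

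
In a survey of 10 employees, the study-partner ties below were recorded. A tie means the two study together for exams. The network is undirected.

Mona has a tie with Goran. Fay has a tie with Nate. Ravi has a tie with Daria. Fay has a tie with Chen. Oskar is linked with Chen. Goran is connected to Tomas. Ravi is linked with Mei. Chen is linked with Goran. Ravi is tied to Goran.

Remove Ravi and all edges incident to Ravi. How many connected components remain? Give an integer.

3

Without Ravi, the remaining ties split the others into: {Chen, Fay, Goran, Mona, Nate, Oskar, Tomas}; {Daria}; {Mei}.
That's 3 separate components.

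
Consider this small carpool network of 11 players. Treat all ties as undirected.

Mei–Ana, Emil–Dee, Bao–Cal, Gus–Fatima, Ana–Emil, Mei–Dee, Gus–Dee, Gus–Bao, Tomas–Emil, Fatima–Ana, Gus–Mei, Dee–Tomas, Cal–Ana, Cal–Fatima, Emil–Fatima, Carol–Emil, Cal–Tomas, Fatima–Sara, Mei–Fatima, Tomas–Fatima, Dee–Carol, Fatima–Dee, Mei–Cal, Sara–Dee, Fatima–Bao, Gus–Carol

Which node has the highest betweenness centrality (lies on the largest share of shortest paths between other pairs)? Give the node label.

Fatima

Unnormalized betweenness of each node: Ana:7/9, Bao:4/9, Cal:2, Carol:1/3, Dee:37/6, Emil:17/6, Fatima:71/6, Gus:3, Mei:31/18, Sara:0, Tomas:8/9.
Fatima has the largest value, 71/6, making it the main broker — the node through which the most shortest paths run.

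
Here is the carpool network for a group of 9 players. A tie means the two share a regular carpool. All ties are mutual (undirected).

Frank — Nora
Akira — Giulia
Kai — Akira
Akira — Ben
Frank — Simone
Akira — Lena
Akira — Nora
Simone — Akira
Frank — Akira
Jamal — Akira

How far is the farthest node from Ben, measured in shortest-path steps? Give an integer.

2

Distances from Ben: Akira:1, Frank:2, Giulia:2, Jamal:2, Kai:2, Lena:2, Nora:2, Simone:2.
The largest is 2 (to Giulia, Kai, Frank, Lena, Simone, Nora, and Jamal), so the eccentricity of Ben is 2.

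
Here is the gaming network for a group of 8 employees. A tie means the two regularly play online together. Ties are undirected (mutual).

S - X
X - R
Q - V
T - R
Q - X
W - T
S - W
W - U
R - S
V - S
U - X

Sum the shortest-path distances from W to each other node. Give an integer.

12

Distances from W: Q:3, R:2, S:1, T:1, U:1, V:2, X:2.
Sum = 3 + 2 + 1 + 1 + 1 + 2 + 2 = 12.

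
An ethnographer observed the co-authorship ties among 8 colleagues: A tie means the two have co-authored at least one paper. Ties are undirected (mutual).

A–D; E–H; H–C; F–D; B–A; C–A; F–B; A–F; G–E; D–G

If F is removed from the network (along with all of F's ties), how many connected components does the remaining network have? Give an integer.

F's neighbors (A, B, and D) remain reachable from one another through other ties, so the rest of the network stays in one piece.

1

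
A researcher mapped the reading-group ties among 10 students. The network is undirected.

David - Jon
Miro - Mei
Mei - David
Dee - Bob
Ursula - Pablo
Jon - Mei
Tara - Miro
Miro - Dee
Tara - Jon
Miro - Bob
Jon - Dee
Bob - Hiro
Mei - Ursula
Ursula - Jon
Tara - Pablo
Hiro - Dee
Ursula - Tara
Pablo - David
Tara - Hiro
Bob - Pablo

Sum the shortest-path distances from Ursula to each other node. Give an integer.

Distances from Ursula: Bob:2, David:2, Dee:2, Hiro:2, Jon:1, Mei:1, Miro:2, Pablo:1, Tara:1.
Sum = 2 + 2 + 2 + 2 + 1 + 1 + 2 + 1 + 1 = 14.

14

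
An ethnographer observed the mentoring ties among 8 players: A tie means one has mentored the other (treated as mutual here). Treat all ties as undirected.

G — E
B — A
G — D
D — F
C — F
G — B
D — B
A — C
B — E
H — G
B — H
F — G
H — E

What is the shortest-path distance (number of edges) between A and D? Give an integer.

One shortest route is A – B – D, which uses 2 edges, and A and D are not directly tied, so nothing shorter exists. So d(A,D) = 2.

2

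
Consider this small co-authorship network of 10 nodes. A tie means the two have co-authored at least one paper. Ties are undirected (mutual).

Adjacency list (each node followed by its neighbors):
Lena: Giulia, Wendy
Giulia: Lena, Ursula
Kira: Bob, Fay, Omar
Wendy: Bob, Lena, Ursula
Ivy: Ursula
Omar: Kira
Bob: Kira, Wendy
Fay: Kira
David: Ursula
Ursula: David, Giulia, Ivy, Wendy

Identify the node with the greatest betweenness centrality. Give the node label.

Wendy

Unnormalized betweenness of each node: Bob:18, David:0, Fay:0, Giulia:3/2, Ivy:0, Kira:15, Lena:5/2, Omar:0, Ursula:35/2, Wendy:43/2.
Wendy has the largest value, 43/2, making it the main broker — the node through which the most shortest paths run.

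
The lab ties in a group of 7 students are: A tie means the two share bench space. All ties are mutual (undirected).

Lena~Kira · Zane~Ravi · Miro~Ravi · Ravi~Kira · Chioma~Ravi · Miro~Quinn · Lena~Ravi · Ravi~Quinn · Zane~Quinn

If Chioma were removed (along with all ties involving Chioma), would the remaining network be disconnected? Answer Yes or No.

Even without Chioma, every remaining node can still reach every other (the residual graph is connected), so Chioma is not a cut vertex.

No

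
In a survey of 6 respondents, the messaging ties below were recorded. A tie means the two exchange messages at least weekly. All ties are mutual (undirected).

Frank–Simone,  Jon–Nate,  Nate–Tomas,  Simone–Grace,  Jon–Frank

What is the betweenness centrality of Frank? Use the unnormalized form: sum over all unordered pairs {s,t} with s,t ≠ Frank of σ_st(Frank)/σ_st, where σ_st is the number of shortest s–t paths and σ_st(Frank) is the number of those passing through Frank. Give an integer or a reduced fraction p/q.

Pairs whose geodesics pass through Frank — Grace–Jon: 1; Grace–Nate: 1; Grace–Tomas: 1; Jon–Simone: 1; Nate–Simone: 1; Tomas–Simone: 1.
All other pairs contribute 0.
Summing the contributions gives betweenness(Frank) = 6.

6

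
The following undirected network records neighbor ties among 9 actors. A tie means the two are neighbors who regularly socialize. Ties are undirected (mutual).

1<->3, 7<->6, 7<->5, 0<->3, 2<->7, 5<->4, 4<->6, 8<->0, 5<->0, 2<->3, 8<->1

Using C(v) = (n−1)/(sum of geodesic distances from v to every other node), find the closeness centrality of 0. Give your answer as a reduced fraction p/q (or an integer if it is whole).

Distances from 0: 1:2, 2:2, 3:1, 4:2, 5:1, 6:3, 7:2, 8:1. Sum = 14.
n = 9, so closeness = 8/14 = 4/7.

4/7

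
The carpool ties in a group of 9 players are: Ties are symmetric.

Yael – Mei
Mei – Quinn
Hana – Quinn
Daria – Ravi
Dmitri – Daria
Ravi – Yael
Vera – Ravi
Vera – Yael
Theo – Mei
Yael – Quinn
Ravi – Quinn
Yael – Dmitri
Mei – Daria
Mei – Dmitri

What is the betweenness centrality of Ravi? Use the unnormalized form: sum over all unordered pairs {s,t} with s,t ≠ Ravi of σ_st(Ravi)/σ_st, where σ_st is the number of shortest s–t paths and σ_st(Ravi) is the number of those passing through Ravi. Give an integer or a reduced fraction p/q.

Pairs whose geodesics pass through Ravi — Hana–Vera: 1/2; Hana–Daria: 1/2; Vera–Daria: 1; Vera–Quinn: 1/2; Daria–Yael: 1/3; Daria–Quinn: 1/2.
All other pairs contribute 0.
Summing the contributions gives betweenness(Ravi) = 10/3.

10/3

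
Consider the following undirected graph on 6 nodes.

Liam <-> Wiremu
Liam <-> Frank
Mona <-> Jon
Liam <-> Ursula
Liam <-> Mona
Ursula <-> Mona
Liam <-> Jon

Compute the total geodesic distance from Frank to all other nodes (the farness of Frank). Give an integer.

9

Distances from Frank: Jon:2, Liam:1, Mona:2, Ursula:2, Wiremu:2.
Sum = 2 + 1 + 2 + 2 + 2 = 9.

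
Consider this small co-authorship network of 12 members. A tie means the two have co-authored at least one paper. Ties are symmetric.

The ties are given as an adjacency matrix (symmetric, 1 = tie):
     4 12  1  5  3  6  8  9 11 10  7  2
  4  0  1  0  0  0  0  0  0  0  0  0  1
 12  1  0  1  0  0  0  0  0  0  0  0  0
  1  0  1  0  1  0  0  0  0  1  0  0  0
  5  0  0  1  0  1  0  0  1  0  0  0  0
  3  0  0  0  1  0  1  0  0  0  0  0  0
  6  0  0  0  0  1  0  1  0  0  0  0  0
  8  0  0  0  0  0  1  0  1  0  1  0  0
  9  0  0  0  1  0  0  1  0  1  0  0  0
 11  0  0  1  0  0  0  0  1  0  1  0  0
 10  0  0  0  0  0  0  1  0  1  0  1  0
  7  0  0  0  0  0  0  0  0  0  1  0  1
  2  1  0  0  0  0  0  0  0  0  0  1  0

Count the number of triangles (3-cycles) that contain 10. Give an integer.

0

10's neighbors are 7, 8, and 11, but none of them are tied to each other, so no triangle contains 10.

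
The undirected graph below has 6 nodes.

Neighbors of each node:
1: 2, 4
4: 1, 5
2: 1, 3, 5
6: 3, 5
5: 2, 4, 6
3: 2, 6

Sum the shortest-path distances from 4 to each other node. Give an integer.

9

Distances from 4: 1:1, 2:2, 3:3, 5:1, 6:2.
Sum = 1 + 2 + 3 + 1 + 2 = 9.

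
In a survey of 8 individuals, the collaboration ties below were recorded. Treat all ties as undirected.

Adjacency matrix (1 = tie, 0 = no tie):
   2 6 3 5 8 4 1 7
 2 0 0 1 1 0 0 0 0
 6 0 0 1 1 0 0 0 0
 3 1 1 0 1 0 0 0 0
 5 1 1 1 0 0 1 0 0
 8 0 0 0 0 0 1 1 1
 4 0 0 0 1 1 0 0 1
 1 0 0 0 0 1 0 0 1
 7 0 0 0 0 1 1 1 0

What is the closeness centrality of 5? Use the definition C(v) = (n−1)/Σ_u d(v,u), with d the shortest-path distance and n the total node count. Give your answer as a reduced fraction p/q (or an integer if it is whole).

Distances from 5: 1:3, 2:1, 3:1, 4:1, 6:1, 7:2, 8:2. Sum = 11.
n = 8, so closeness = 7/11.

7/11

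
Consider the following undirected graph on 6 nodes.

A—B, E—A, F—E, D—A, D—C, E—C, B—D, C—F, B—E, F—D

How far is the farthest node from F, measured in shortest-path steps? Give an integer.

Distances from F: A:2, B:2, C:1, D:1, E:1.
The largest is 2 (to B and A), so the eccentricity of F is 2.

2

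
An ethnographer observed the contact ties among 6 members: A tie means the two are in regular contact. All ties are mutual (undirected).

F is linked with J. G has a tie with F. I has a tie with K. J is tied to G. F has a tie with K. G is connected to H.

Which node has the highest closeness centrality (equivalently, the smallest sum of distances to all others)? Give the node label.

F

Farness (sum of distances to all others) for each node — F:7, G:8, H:12, I:13, J:9, K:9.
The smallest farness is 7, for F, so F has the highest closeness.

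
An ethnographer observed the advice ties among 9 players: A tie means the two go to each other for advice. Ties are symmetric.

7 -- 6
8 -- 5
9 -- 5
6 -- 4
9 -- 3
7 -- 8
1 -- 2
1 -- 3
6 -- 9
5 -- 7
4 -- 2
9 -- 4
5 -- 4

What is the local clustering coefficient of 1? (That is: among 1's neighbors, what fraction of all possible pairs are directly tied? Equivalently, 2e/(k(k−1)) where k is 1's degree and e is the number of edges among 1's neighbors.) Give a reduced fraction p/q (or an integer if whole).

0

1's neighbors: 2 and 3 (k = 2).
Possible neighbor pairs: C(2,2) = 1. Edges among them: none → e = 0.
Clustering(1) = 0/1.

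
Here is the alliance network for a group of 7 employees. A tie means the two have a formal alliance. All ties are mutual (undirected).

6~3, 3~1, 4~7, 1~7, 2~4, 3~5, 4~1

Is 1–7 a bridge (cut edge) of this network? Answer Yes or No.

Even without that edge, 1 still reaches 7 via 1 – 4 – 7, so the network stays connected. Not a bridge.

No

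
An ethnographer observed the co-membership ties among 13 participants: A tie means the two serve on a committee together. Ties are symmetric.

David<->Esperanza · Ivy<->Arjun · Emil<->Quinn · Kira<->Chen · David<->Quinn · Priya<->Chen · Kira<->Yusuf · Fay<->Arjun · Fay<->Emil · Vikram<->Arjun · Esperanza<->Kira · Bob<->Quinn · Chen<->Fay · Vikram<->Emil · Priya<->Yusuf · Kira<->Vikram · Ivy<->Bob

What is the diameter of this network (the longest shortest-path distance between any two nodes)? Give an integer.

Eccentricity of each node (its greatest distance to any other): Arjun:4, Bob:5, Chen:4, David:4, Emil:3, Esperanza:4, Fay:3, Ivy:4, Kira:4, Priya:5, Quinn:4, Vikram:3, Yusuf:5.
The maximum eccentricity is 5, realized for instance by the pair Bob–Yusuf via Bob – Quinn – David – Esperanza – Kira – Yusuf. So the diameter is 5.

5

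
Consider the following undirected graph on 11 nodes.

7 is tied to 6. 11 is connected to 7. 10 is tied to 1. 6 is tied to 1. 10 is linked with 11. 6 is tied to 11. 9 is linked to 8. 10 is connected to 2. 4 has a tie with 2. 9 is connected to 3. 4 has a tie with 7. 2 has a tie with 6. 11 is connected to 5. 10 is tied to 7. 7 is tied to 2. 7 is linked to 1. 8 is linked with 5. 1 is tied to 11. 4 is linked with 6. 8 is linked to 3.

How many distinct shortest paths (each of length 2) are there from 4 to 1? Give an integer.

The shortest distance is 2. The length-2 paths are: 4–7–1; 4–6–1.
That gives 2 distinct shortest paths.

2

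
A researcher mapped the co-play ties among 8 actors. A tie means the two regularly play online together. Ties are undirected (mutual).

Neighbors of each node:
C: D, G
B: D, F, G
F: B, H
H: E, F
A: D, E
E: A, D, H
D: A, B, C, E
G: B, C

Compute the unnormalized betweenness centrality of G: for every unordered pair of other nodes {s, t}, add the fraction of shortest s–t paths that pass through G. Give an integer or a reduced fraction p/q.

Pairs whose geodesics pass through G — C–F: 1/2; C–B: 1/2.
All other pairs contribute 0.
Summing the contributions gives betweenness(G) = 1.

1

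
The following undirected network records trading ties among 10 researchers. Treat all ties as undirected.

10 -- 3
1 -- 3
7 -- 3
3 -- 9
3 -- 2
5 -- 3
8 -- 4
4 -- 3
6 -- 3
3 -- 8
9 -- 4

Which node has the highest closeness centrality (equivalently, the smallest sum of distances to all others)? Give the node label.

3

Farness (sum of distances to all others) for each node — 1:17, 2:17, 3:9, 4:15, 5:17, 6:17, 7:17, 8:16, 9:16, 10:17.
The smallest farness is 9, for 3, so 3 has the highest closeness.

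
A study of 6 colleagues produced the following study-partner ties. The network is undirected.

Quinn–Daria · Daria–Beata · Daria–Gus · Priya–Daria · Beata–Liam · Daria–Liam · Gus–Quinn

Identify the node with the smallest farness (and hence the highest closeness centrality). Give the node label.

Farness (sum of distances to all others) for each node — Beata:8, Daria:5, Gus:8, Liam:8, Priya:9, Quinn:8.
The smallest farness is 5, for Daria, so Daria has the highest closeness.

Daria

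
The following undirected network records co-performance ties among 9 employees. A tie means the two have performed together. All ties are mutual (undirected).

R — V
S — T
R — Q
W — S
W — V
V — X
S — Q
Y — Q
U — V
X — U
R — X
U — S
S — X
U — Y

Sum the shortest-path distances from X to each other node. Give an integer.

12

Distances from X: Q:2, R:1, S:1, T:2, U:1, V:1, W:2, Y:2.
Sum = 2 + 1 + 1 + 2 + 1 + 1 + 2 + 2 = 12.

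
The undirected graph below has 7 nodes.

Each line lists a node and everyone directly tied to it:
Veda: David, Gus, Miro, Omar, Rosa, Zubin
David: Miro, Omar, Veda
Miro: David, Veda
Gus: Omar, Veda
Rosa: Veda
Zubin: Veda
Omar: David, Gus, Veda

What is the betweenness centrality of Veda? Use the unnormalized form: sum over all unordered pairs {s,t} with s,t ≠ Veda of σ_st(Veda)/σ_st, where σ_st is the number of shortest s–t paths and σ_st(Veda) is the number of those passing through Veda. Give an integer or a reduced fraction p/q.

11

Pairs whose geodesics pass through Veda — Rosa–Zubin: 1; Rosa–David: 1; Rosa–Omar: 1; Rosa–Miro: 1; Rosa–Gus: 1; Zubin–David: 1; Zubin–Omar: 1; Zubin–Miro: 1; Zubin–Gus: 1; David–Gus: 1/2; Omar–Miro: 1/2; Miro–Gus: 1.
All other pairs contribute 0.
Summing the contributions gives betweenness(Veda) = 11.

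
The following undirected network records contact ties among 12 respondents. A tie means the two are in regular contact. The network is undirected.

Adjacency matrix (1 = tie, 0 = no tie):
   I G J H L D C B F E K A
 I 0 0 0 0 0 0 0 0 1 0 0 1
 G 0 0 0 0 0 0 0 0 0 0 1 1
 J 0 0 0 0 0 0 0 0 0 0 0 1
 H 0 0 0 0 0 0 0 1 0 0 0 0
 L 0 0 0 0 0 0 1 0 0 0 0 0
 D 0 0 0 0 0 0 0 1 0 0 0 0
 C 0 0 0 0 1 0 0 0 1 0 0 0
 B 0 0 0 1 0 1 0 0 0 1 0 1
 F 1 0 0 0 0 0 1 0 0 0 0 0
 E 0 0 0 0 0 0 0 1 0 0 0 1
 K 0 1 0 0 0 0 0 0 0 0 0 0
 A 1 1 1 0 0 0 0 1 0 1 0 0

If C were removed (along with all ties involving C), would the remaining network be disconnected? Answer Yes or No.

Removing C leaves {A, B, D, E, F, G, H, I, J, and K} with no path to {L}, so the network splits into 2 components. C is a cut vertex.

Yes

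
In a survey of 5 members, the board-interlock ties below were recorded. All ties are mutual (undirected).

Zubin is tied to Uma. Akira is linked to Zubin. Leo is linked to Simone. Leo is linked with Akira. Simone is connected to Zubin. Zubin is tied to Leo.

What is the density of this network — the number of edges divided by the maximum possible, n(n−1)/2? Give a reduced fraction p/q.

3/5

There are 6 edges and 5 nodes, so the maximum possible is C(5,2) = 10.
Density = 6/10 = 3/5.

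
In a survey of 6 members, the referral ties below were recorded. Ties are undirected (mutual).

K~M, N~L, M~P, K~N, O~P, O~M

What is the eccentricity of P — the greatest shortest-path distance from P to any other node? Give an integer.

Distances from P: K:2, L:4, M:1, N:3, O:1.
The largest is 4 (to L), so the eccentricity of P is 4.

4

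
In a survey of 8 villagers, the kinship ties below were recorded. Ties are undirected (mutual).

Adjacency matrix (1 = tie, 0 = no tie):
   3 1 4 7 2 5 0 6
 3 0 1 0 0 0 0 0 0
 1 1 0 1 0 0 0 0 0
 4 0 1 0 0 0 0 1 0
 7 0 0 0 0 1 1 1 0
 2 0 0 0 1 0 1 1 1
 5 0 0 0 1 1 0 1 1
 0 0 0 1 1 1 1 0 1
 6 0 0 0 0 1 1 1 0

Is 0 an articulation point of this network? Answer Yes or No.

Yes

Removing 0 leaves {1, 3, and 4} with no path to {2, 5, 6, and 7}, so the network splits into 2 components. 0 is a cut vertex.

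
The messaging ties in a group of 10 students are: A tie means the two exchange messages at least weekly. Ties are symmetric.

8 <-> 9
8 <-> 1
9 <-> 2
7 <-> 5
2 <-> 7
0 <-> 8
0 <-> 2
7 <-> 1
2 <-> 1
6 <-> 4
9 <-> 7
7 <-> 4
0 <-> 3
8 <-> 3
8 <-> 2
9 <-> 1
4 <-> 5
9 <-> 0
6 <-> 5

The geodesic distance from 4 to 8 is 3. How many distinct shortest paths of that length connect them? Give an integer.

3

The shortest distance is 3. The length-3 paths are: 4–7–1–8; 4–7–2–8; 4–7–9–8.
That gives 3 distinct shortest paths.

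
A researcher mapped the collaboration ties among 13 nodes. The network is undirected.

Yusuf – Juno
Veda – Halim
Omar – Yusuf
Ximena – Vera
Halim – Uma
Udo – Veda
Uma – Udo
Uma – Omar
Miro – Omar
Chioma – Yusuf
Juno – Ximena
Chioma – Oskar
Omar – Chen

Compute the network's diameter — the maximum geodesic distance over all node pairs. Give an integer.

7

Eccentricity of each node (its greatest distance to any other): Chen:5, Chioma:5, Halim:6, Juno:5, Miro:5, Omar:4, Oskar:6, Udo:6, Uma:5, Veda:7, Vera:7, Ximena:6, Yusuf:4.
The maximum eccentricity is 7, realized for instance by the pair Veda–Vera via Veda – Halim – Uma – Omar – Yusuf – Juno – Ximena – Vera. So the diameter is 7.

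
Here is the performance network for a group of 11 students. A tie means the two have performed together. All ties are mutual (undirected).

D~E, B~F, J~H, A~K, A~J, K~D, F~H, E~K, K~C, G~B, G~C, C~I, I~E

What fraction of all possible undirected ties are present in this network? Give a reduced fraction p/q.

13/55

There are 13 edges and 11 nodes, so the maximum possible is C(11,2) = 55.
Density = 13/55.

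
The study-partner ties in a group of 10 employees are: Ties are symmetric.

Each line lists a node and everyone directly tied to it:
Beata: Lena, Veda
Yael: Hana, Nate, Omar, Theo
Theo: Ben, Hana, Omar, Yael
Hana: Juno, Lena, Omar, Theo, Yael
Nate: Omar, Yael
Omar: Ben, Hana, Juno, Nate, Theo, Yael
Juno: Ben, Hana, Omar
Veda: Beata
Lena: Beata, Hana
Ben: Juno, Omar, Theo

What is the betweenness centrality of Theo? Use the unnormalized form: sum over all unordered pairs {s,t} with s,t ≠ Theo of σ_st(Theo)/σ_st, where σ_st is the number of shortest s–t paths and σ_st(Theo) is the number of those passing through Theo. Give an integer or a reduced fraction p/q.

11/6

Pairs whose geodesics pass through Theo — Veda–Ben: 1/3; Beata–Ben: 1/3; Lena–Ben: 1/3; Ben–Hana: 1/3; Ben–Yael: 1/2.
All other pairs contribute 0.
Summing the contributions gives betweenness(Theo) = 11/6.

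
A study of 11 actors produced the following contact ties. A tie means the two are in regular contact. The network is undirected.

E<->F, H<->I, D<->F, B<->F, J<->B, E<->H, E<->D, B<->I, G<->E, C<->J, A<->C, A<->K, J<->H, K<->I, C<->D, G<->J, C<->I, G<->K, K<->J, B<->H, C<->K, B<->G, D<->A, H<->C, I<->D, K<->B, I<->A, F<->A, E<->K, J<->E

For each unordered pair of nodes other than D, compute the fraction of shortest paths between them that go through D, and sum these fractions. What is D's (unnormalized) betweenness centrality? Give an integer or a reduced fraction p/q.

Pairs whose geodesics pass through D — E–A: 1/3; E–I: 1/3; E–C: 1/4; F–I: 1/3; F–C: 1/2.
All other pairs contribute 0.
Summing the contributions gives betweenness(D) = 7/4.

7/4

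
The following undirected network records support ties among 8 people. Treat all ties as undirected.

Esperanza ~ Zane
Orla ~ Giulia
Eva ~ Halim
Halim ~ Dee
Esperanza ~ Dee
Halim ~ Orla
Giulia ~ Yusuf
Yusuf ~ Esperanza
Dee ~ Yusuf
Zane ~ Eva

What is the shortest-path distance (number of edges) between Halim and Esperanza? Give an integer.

2

One shortest route is Halim – Dee – Esperanza, which uses 2 edges, and Halim and Esperanza are not directly tied, so nothing shorter exists. So d(Halim,Esperanza) = 2.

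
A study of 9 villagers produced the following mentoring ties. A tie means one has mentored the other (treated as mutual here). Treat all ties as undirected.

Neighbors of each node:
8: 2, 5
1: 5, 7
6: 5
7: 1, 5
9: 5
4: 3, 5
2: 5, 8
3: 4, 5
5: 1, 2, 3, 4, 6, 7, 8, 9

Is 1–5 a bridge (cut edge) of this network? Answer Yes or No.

No

Even without that edge, 1 still reaches 5 via 1 – 7 – 5, so the network stays connected. Not a bridge.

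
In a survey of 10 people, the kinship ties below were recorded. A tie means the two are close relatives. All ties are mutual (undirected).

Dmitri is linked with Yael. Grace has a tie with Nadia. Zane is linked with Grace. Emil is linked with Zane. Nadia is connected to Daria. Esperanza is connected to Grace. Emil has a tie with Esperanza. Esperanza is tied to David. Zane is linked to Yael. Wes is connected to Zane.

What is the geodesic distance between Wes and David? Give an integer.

4

One shortest route is Wes – Zane – Grace – Esperanza – David, which uses 4 edges, and at distance 3 from Wes we only reach {Dmitri, Esperanza, Nadia}, which does not include David. So d(Wes,David) = 4.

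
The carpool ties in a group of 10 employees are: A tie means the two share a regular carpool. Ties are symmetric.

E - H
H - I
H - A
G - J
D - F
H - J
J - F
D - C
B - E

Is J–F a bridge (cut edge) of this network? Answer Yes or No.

Yes

Without the J–F edge there is no alternate route between J and F, so the network disconnects. It is a bridge.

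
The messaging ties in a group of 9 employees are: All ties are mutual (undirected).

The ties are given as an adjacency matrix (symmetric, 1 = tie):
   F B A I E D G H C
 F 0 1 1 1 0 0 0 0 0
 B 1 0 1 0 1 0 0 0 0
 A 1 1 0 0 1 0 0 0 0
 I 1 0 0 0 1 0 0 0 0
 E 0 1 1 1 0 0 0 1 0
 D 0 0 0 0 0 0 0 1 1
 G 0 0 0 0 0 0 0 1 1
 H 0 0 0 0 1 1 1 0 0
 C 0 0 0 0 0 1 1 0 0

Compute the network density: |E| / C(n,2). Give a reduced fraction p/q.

There are 12 edges and 9 nodes, so the maximum possible is C(9,2) = 36.
Density = 12/36 = 1/3.

1/3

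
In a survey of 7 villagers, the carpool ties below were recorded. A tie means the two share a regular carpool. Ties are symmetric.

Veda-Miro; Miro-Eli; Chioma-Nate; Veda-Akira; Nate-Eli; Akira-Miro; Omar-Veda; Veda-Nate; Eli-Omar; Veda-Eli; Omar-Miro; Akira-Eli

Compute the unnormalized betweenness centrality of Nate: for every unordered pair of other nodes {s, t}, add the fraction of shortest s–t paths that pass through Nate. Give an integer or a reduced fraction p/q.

Pairs whose geodesics pass through Nate — Chioma–Veda: 1; Chioma–Akira: 2/2; Chioma–Miro: 2/2; Chioma–Eli: 1; Chioma–Omar: 2/2.
All other pairs contribute 0.
Summing the contributions gives betweenness(Nate) = 5.

5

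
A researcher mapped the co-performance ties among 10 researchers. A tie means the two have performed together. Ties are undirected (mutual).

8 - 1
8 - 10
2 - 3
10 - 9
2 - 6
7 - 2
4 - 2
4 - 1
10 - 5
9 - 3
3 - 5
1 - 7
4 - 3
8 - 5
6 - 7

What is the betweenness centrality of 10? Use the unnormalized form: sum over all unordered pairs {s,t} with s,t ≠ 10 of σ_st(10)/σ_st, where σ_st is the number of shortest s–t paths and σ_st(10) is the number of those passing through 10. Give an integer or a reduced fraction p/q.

Pairs whose geodesics pass through 10 — 8–9: 1; 5–9: 1/2; 1–9: 1/2.
All other pairs contribute 0.
Summing the contributions gives betweenness(10) = 2.

2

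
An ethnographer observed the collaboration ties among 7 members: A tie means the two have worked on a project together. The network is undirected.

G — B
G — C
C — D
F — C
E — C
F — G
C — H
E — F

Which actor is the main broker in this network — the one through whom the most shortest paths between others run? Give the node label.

Unnormalized betweenness of each node: B:0, C:10, D:0, E:0, F:1, G:5, H:0.
C has the largest value, 10, making it the main broker — the node through which the most shortest paths run.

C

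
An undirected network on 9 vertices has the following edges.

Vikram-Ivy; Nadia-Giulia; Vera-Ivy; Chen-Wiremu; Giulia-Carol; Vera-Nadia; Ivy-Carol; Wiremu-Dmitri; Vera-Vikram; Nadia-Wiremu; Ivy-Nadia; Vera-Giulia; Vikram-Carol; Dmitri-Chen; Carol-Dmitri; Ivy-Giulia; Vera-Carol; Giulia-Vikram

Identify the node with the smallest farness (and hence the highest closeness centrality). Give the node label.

Carol

Farness (sum of distances to all others) for each node — Carol:11, Chen:18, Dmitri:13, Giulia:12, Ivy:12, Nadia:12, Vera:12, Vikram:14, Wiremu:14.
The smallest farness is 11, for Carol, so Carol has the highest closeness.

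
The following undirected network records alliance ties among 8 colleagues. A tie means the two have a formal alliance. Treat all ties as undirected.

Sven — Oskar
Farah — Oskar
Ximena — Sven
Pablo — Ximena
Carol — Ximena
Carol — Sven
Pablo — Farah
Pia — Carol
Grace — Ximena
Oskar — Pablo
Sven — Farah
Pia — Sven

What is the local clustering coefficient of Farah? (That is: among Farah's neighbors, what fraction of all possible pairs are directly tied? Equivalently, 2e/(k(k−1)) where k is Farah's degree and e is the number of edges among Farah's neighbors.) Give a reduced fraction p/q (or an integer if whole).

2/3

Farah's neighbors: Oskar, Pablo, and Sven (k = 3).
Possible neighbor pairs: C(3,2) = 3. Edges among them: Oskar–Pablo, Oskar–Sven → e = 2.
Clustering(Farah) = 2/3.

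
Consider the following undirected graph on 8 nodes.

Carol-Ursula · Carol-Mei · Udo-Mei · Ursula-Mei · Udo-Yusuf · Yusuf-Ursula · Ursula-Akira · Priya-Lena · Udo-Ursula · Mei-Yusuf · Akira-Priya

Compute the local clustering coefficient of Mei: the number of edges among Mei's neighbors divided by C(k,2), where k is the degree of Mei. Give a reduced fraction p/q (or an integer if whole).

Mei's neighbors: Carol, Udo, Ursula, and Yusuf (k = 4).
Possible neighbor pairs: C(4,2) = 6. Edges among them: Carol–Ursula, Udo–Ursula, Udo–Yusuf, Ursula–Yusuf → e = 4.
Clustering(Mei) = 4/6 = 2/3.

2/3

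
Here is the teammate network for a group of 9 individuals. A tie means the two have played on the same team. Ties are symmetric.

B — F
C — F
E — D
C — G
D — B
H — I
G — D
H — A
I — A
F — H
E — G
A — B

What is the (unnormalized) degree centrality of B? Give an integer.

B is directly tied to A, D, and F. That is 3 neighbors, so the degree of B is 3.

3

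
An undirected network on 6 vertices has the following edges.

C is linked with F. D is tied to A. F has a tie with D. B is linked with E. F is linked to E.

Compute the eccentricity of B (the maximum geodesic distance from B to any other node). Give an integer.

Distances from B: A:4, C:3, D:3, E:1, F:2.
The largest is 4 (to A), so the eccentricity of B is 4.

4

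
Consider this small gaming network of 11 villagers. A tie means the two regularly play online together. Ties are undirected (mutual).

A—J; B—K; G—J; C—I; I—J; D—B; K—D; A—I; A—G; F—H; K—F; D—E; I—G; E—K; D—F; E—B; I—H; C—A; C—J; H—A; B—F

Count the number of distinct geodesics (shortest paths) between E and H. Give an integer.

3

The shortest distance is 3. The length-3 paths are: E–K–F–H; E–B–F–H; E–D–F–H.
That gives 3 distinct shortest paths.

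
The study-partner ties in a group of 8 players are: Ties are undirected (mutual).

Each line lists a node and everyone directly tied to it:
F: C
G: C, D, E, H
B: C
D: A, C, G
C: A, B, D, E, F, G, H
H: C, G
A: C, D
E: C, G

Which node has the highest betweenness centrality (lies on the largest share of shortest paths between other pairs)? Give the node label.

C

Unnormalized betweenness of each node: A:0, B:0, C:15, D:1/2, E:0, F:0, G:3/2, H:0.
C has the largest value, 15, making it the main broker — the node through which the most shortest paths run.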